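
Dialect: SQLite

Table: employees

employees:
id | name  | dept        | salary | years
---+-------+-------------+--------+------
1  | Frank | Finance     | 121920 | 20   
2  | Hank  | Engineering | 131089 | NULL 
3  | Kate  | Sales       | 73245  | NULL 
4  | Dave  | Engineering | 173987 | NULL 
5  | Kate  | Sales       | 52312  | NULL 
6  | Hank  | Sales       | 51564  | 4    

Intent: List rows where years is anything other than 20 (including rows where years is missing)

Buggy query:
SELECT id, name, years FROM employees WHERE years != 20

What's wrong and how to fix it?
Bug: Inequality against NULL is unknown, not true; rows with NULL are dropped

Fix: Add an explicit OR years IS NULL to include the missing-value rows

Corrected query:
SELECT id, name, years FROM employees WHERE years != 20 OR years IS NULL

Result:
id | name | years
---+------+------
2  | Hank | NULL 
3  | Kate | NULL 
4  | Dave | NULL 
5  | Kate | NULL 
6  | Hank | 4    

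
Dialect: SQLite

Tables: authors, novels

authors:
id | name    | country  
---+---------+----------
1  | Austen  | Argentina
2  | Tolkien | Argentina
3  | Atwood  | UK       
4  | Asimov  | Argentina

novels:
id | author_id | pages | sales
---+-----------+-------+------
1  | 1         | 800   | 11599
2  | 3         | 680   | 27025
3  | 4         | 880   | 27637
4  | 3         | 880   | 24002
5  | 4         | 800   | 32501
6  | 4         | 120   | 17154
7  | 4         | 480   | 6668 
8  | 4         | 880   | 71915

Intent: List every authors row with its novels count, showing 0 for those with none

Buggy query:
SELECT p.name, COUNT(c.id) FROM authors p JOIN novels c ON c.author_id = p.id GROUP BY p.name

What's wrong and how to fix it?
Bug: An inner join excludes parents with zero children

Fix: Use LEFT JOIN so parents without children still appear (COUNT(c.id) gives 0)

Corrected query:
SELECT p.name, COUNT(c.id) FROM authors p LEFT JOIN novels c ON c.author_id = p.id GROUP BY p.name

Result:
name    | COUNT(c.id)
--------+------------
Asimov  | 5          
Atwood  | 2          
Austen  | 1          
Tolkien | 0          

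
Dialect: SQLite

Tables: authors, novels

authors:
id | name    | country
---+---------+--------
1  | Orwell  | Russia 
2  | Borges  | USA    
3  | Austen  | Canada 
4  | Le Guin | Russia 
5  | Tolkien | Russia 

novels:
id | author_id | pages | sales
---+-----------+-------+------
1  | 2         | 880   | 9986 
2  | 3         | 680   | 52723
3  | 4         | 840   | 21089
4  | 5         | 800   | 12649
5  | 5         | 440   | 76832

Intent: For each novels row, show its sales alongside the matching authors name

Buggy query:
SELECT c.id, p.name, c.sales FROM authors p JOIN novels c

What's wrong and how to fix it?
Bug: Missing join condition: each novels row is matched to all authors rows instead of just its own

Fix: Specify the join condition linking the foreign key to the parent id

Corrected query:
SELECT c.id, p.name, c.sales FROM authors p JOIN novels c ON c.author_id = p.id

Result:
id | name    | sales
---+---------+------
1  | Borges  | 9986 
2  | Austen  | 52723
3  | Le Guin | 21089
4  | Tolkien | 12649
5  | Tolkien | 76832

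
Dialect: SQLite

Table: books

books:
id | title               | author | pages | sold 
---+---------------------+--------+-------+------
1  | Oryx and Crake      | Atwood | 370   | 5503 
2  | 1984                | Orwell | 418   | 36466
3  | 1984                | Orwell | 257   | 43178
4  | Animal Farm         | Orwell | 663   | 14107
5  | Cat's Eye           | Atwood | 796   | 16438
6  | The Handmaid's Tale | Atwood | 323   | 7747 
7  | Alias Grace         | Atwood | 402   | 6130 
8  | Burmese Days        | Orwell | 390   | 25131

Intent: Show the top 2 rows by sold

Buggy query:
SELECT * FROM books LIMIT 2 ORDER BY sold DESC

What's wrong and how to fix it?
Bug: LIMIT must come after ORDER BY

Fix: Sort with ORDER BY, then apply LIMIT

Corrected query:
SELECT * FROM books ORDER BY sold DESC LIMIT 2

Result:
id | title | author | pages | sold 
---+-------+--------+-------+------
3  | 1984  | Orwell | 257   | 43178
2  | 1984  | Orwell | 418   | 36466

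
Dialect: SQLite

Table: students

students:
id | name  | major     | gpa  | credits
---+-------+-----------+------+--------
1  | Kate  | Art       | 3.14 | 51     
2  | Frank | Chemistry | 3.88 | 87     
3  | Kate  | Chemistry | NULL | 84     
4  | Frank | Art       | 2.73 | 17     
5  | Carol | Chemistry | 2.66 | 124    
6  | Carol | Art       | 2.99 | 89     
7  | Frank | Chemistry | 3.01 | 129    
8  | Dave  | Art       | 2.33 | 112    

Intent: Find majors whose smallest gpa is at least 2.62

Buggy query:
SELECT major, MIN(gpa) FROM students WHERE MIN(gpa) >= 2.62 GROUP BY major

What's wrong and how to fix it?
Bug: Aggregates like MIN are computed per group after WHERE runs

Fix: Use HAVING for the per-group MIN condition

Corrected query:
SELECT major, MIN(gpa) FROM students GROUP BY major HAVING MIN(gpa) >= 2.62

Result:
major     | MIN(gpa)
----------+---------
Chemistry | 2.66    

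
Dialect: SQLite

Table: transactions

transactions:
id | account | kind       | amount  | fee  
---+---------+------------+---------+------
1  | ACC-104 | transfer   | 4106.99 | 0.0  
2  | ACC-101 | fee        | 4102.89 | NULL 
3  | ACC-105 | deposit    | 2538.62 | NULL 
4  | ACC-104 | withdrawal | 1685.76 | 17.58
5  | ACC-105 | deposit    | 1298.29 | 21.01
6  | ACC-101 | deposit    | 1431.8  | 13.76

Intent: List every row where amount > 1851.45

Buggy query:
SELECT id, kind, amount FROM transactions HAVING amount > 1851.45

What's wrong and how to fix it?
Bug: HAVING filters the output of aggregation, but this query has no GROUP BY and no aggregate functions, so SQLite rejects it (HAVING clause on a non-aggregate query); the condition here is per row

Fix: Replace HAVING with WHERE since the condition applies to individual rows

Corrected query:
SELECT id, kind, amount FROM transactions WHERE amount > 1851.45

Result:
id | kind     | amount 
---+----------+--------
1  | transfer | 4106.99
2  | fee      | 4102.89
3  | deposit  | 2538.62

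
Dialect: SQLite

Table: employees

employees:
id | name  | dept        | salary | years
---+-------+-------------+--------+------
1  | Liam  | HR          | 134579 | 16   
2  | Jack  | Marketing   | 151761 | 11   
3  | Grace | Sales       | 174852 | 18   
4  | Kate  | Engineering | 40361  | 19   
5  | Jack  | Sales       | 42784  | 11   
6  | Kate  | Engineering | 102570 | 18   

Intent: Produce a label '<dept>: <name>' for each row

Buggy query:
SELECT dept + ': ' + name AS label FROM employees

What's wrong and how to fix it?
Bug: SQLite uses || for string concatenation; + coerces text to numbers (yielding 0)

Fix: Use the || operator for string concatenation

Corrected query:
SELECT dept || ': ' || name AS label FROM employees

Result:
label            
-----------------
HR: Liam         
Marketing: Jack  
Sales: Grace     
Engineering: Kate
Sales: Jack      
Engineering: Kate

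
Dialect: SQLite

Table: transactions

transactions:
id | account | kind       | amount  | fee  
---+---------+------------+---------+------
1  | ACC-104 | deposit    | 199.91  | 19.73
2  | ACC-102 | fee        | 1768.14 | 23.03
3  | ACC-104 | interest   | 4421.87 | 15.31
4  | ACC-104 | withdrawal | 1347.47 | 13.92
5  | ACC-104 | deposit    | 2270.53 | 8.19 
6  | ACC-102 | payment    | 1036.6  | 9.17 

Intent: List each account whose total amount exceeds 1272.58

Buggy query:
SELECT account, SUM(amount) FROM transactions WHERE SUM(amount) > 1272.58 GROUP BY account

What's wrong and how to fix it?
Bug: SUM(amount) is an aggregate, but WHERE filters rows before aggregation

Fix: Use HAVING (which filters groups after aggregation) instead of WHERE

Corrected query:
SELECT account, SUM(amount) FROM transactions GROUP BY account HAVING SUM(amount) > 1272.58

Result:
account | SUM(amount)
--------+------------
ACC-102 | 2804.74    
ACC-104 | 8239.78    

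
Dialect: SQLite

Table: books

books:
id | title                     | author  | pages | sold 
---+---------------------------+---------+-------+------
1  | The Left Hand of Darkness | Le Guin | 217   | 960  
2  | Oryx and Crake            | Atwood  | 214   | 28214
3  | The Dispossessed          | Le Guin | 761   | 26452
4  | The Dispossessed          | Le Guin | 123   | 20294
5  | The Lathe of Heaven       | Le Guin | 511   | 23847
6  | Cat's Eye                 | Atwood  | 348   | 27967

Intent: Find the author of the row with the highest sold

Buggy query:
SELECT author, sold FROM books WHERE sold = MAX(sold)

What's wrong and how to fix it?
Bug: MAX(sold) is an aggregate and cannot be used directly in WHERE

Fix: Use a subquery: WHERE sold = (SELECT MAX(sold) FROM books)

Corrected query:
SELECT author, sold FROM books WHERE sold = (SELECT MAX(sold) FROM books)

Result:
author | sold 
-------+------
Atwood | 28214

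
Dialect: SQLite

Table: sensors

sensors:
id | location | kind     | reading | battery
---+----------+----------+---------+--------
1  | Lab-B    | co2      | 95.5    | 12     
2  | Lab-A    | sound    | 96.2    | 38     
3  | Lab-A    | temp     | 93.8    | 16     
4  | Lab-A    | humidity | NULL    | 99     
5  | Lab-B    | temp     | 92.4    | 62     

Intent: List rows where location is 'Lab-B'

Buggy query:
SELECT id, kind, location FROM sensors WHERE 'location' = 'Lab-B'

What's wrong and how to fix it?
Bug: 'location' in single quotes is a string literal, not the column; the comparison is literal-vs-literal and never true

Fix: Remove the quotes around the column name (or use double quotes for an identifier)

Corrected query:
SELECT id, kind, location FROM sensors WHERE location = 'Lab-B'

Result:
id | kind | location
---+------+---------
1  | co2  | Lab-B   
5  | temp | Lab-B   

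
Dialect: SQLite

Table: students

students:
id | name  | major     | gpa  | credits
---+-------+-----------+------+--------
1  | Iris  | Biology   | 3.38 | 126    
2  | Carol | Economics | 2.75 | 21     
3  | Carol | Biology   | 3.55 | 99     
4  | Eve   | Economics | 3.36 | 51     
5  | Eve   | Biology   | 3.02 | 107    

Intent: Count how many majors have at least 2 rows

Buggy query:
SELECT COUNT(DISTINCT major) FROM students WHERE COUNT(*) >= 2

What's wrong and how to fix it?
Bug: WHERE filters individual rows, not groups, so a group-level COUNT is invalid there

Fix: Use a subquery that GROUPs and filters with HAVING, then count its rows

Corrected query:
SELECT COUNT(*) FROM (SELECT major FROM students GROUP BY major HAVING COUNT(*) >= 2)

Result:
COUNT(*)
--------
2       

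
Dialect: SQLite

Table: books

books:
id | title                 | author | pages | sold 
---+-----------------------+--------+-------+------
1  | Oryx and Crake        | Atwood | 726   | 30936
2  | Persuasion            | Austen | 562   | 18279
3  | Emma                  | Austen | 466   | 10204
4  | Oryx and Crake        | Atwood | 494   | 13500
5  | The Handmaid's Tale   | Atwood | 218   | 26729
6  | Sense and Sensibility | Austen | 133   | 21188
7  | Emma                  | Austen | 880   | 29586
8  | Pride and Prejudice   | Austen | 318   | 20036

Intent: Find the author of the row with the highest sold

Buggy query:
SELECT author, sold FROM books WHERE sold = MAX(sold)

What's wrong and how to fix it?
Bug: WHERE is evaluated per row; an aggregate over the whole table isn't defined there

Fix: Use a subquery: WHERE sold = (SELECT MAX(sold) FROM books)

Corrected query:
SELECT author, sold FROM books WHERE sold = (SELECT MAX(sold) FROM books)

Result:
author | sold 
-------+------
Atwood | 30936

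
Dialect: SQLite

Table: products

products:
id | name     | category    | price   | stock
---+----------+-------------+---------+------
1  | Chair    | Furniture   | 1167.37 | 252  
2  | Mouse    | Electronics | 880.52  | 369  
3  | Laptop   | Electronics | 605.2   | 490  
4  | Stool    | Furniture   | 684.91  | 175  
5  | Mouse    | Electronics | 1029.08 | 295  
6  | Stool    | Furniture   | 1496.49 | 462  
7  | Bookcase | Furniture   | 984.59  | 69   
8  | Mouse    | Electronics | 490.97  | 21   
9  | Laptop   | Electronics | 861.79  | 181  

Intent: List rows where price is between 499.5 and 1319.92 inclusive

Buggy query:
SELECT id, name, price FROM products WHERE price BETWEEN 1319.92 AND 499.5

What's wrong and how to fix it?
Bug: The bounds are reversed; BETWEEN a AND b requires a <= b to match anything

Fix: Write BETWEEN 499.5 AND 1319.92

Corrected query:
SELECT id, name, price FROM products WHERE price BETWEEN 499.5 AND 1319.92

Result:
id | name     | price  
---+----------+--------
1  | Chair    | 1167.37
2  | Mouse    | 880.52 
3  | Laptop   | 605.2  
4  | Stool    | 684.91 
5  | Mouse    | 1029.08
7  | Bookcase | 984.59 
9  | Laptop   | 861.79 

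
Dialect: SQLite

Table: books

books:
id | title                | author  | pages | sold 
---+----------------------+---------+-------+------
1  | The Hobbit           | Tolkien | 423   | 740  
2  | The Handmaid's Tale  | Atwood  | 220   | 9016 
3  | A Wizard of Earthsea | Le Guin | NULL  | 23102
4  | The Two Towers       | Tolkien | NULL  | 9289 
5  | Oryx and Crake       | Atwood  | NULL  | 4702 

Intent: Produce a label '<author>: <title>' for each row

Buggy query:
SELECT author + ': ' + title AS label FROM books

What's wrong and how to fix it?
Bug: SQLite uses || for string concatenation; + coerces text to numbers (yielding 0)

Fix: Replace + with || to concatenate text

Corrected query:
SELECT author || ': ' || title AS label FROM books

Result:
label                        
-----------------------------
Tolkien: The Hobbit          
Atwood: The Handmaid's Tale  
Le Guin: A Wizard of Earthsea
Tolkien: The Two Towers      
Atwood: Oryx and Crake       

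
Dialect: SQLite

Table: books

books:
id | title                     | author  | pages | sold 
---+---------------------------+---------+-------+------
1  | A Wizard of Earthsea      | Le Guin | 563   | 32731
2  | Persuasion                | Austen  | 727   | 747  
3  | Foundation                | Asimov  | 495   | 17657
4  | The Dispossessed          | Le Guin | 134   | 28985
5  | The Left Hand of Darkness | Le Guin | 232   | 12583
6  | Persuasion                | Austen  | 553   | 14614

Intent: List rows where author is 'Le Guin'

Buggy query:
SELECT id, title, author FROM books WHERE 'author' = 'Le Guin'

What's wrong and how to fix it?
Bug: Single quotes denote string literals in SQL; the column name is being compared as a constant string

Fix: Remove the quotes around the column name (or use double quotes for an identifier)

Corrected query:
SELECT id, title, author FROM books WHERE author = 'Le Guin'

Result:
id | title                     | author 
---+---------------------------+--------
1  | A Wizard of Earthsea      | Le Guin
4  | The Dispossessed          | Le Guin
5  | The Left Hand of Darkness | Le Guin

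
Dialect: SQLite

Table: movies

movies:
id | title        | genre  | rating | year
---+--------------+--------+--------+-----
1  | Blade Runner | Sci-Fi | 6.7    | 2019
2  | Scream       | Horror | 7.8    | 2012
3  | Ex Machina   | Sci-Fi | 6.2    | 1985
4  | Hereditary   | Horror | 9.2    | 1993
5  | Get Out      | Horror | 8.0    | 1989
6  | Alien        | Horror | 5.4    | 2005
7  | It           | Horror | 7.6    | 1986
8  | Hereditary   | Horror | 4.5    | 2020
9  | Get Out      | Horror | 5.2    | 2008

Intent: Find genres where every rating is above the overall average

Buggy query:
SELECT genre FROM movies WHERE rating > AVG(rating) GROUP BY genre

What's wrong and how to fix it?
Bug: AVG() is an aggregate; it can't sit directly in WHERE

Fix: Compute the overall average in a scalar subquery and compare each group's MIN against it in HAVING

Corrected query:
SELECT genre FROM movies GROUP BY genre HAVING MIN(rating) > (SELECT AVG(rating) FROM movies)

Result:
(no rows)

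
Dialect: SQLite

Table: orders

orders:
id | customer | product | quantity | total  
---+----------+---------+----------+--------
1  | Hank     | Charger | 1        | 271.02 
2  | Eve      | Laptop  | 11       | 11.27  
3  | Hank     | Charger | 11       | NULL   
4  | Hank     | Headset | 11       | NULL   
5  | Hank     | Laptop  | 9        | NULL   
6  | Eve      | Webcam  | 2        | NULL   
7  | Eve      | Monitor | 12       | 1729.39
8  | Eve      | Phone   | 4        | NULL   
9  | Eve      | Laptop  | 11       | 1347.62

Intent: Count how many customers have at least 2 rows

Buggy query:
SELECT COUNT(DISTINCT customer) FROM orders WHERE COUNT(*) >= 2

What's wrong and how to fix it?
Bug: WHERE filters individual rows, not groups, so a group-level COUNT is invalid there

Fix: Use a subquery that GROUPs and filters with HAVING, then count its rows

Corrected query:
SELECT COUNT(*) FROM (SELECT customer FROM orders GROUP BY customer HAVING COUNT(*) >= 2)

Result:
COUNT(*)
--------
2       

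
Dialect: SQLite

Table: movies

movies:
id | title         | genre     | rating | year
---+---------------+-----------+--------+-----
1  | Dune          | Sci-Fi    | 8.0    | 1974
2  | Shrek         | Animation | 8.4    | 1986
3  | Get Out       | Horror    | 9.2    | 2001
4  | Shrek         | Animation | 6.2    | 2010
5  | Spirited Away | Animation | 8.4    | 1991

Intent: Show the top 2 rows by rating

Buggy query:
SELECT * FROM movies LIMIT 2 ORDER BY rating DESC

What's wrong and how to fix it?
Bug: ORDER BY cannot follow LIMIT; LIMIT is the final clause

Fix: Sort with ORDER BY, then apply LIMIT

Corrected query:
SELECT * FROM movies ORDER BY rating DESC LIMIT 2

Result:
id | title   | genre     | rating | year
---+---------+-----------+--------+-----
3  | Get Out | Horror    | 9.2    | 2001
2  | Shrek   | Animation | 8.4    | 1986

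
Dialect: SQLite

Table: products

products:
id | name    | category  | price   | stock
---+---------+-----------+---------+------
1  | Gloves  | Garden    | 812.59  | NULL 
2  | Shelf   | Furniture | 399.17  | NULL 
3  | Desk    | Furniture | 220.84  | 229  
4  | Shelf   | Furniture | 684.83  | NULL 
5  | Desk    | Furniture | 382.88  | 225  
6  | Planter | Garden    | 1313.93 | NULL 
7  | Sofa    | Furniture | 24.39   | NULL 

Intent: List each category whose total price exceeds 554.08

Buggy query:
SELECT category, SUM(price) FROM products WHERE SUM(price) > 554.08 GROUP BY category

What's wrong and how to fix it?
Bug: SUM(price) is an aggregate, but WHERE filters rows before aggregation

Fix: Move the aggregate condition to a HAVING clause

Corrected query:
SELECT category, SUM(price) FROM products GROUP BY category HAVING SUM(price) > 554.08

Result:
category  | SUM(price)
----------+-----------
Furniture | 1712.11   
Garden    | 2126.52   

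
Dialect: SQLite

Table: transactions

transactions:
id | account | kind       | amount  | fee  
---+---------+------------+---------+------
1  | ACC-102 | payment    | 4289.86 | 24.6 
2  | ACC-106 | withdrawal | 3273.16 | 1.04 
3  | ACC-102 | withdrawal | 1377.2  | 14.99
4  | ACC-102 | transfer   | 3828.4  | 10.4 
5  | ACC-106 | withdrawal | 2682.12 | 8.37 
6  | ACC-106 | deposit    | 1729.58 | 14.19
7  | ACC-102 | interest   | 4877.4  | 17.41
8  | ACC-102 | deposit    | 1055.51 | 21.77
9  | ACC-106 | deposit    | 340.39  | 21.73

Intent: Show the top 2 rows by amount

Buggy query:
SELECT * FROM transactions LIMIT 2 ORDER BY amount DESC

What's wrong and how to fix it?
Bug: LIMIT must come after ORDER BY

Fix: Swap the clauses: ORDER BY first, then LIMIT

Corrected query:
SELECT * FROM transactions ORDER BY amount DESC LIMIT 2

Result:
id | account | kind     | amount  | fee  
---+---------+----------+---------+------
7  | ACC-102 | interest | 4877.4  | 17.41
1  | ACC-102 | payment  | 4289.86 | 24.6 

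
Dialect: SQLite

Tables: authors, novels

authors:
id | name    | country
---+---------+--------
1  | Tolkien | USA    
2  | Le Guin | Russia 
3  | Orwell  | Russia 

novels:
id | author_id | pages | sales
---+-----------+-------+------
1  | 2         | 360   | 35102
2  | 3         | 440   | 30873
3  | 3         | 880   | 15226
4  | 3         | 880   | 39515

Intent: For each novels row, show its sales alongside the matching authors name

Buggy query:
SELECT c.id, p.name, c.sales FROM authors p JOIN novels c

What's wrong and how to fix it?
Bug: Missing join condition: each novels row is matched to all authors rows instead of just its own

Fix: Specify the join condition linking the foreign key to the parent id

Corrected query:
SELECT c.id, p.name, c.sales FROM authors p JOIN novels c ON c.author_id = p.id

Result:
id | name    | sales
---+---------+------
1  | Le Guin | 35102
2  | Orwell  | 30873
3  | Orwell  | 15226
4  | Orwell  | 39515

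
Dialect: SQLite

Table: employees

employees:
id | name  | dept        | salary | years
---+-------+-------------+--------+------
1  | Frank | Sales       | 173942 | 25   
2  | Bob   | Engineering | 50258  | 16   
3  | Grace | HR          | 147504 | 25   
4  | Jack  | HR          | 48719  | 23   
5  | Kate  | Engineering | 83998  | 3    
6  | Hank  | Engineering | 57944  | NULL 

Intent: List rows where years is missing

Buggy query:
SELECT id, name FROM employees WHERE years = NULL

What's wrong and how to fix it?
Bug: '= NULL' is always unknown in SQL three-valued logic, so no rows match

Fix: Replace '= NULL' with 'IS NULL'

Corrected query:
SELECT id, name FROM employees WHERE years IS NULL

Result:
id | name
---+-----
6  | Hank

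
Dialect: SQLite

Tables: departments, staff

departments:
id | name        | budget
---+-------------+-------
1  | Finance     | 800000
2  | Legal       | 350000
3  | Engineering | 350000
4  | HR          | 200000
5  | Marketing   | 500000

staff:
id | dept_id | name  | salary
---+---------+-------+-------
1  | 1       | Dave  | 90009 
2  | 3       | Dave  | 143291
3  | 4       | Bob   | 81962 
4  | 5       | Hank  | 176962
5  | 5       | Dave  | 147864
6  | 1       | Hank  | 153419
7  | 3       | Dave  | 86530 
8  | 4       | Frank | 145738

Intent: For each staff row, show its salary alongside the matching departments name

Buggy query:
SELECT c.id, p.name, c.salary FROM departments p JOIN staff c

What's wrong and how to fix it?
Bug: JOIN with no ON clause produces a cartesian product; every staff row pairs with every departments row

Fix: Add ON c.dept_id = p.id to the JOIN

Corrected query:
SELECT c.id, p.name, c.salary FROM departments p JOIN staff c ON c.dept_id = p.id

Result:
id | name        | salary
---+-------------+-------
1  | Finance     | 90009 
2  | Engineering | 143291
3  | HR          | 81962 
4  | Marketing   | 176962
5  | Marketing   | 147864
6  | Finance     | 153419
7  | Engineering | 86530 
8  | HR          | 145738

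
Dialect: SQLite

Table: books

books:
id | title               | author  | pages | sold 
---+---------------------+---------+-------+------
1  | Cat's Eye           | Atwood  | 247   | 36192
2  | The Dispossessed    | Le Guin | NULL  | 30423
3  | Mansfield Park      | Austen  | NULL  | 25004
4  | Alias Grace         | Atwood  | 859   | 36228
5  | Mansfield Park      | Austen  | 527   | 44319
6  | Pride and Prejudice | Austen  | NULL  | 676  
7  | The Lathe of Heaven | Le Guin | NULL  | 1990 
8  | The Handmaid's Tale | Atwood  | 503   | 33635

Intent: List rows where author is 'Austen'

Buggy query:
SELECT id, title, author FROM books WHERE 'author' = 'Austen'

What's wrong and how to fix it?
Bug: 'author' in single quotes is a string literal, not the column; the comparison is literal-vs-literal and never true

Fix: Reference the column as author without single quotes

Corrected query:
SELECT id, title, author FROM books WHERE author = 'Austen'

Result:
id | title               | author
---+---------------------+-------
3  | Mansfield Park      | Austen
5  | Mansfield Park      | Austen
6  | Pride and Prejudice | Austen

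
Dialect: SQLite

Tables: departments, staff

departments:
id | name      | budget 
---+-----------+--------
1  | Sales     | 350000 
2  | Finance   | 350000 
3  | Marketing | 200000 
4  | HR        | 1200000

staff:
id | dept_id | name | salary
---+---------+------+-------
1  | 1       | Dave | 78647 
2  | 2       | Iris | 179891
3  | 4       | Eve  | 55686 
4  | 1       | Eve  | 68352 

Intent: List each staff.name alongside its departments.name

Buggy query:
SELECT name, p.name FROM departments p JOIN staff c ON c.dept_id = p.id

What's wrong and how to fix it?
Bug: 'name' exists in both joined tables, so the database can't tell which one is meant

Fix: Prefix ambiguous columns with the table alias

Corrected query:
SELECT c.name, p.name FROM departments p JOIN staff c ON c.dept_id = p.id

Result:
name | name   
-----+--------
Dave | Sales  
Iris | Finance
Eve  | HR     
Eve  | Sales  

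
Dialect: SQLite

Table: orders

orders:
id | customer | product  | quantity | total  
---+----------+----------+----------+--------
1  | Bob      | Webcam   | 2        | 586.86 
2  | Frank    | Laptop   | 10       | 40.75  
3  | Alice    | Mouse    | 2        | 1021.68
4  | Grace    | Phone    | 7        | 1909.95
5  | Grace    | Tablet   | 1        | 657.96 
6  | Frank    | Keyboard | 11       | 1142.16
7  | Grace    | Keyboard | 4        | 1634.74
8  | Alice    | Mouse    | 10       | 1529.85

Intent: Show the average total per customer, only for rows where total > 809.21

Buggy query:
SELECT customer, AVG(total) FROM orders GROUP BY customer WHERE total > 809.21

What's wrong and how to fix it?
Bug: WHERE cannot follow GROUP BY

Fix: Move the WHERE clause before GROUP BY

Corrected query:
SELECT customer, AVG(total) FROM orders WHERE total > 809.21 GROUP BY customer

Result:
customer | AVG(total)
---------+-----------
Alice    | 1275.765  
Frank    | 1142.16   
Grace    | 1772.345  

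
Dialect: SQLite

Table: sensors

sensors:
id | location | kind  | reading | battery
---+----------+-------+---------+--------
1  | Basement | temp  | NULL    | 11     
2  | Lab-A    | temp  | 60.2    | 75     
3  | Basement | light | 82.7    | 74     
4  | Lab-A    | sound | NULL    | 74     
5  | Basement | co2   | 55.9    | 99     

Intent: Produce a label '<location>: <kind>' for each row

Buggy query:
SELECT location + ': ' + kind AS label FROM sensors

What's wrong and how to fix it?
Bug: SQLite uses || for string concatenation; + coerces text to numbers (yielding 0)

Fix: Replace + with || to concatenate text

Corrected query:
SELECT location || ': ' || kind AS label FROM sensors

Result:
label          
---------------
Basement: temp 
Lab-A: temp    
Basement: light
Lab-A: sound   
Basement: co2  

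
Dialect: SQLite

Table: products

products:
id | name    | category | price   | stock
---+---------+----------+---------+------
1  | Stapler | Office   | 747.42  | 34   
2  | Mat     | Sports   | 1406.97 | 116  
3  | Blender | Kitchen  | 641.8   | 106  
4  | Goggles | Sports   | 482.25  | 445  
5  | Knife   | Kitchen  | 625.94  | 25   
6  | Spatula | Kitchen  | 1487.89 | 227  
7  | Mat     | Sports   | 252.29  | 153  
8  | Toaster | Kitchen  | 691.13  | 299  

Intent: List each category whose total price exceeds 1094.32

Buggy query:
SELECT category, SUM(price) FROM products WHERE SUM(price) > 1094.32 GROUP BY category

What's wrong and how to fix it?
Bug: WHERE runs before GROUP BY, so aggregates aren't available there

Fix: Use HAVING (which filters groups after aggregation) instead of WHERE

Corrected query:
SELECT category, SUM(price) FROM products GROUP BY category HAVING SUM(price) > 1094.32

Result:
category | SUM(price)
---------+-----------
Kitchen  | 3446.76   
Sports   | 2141.51   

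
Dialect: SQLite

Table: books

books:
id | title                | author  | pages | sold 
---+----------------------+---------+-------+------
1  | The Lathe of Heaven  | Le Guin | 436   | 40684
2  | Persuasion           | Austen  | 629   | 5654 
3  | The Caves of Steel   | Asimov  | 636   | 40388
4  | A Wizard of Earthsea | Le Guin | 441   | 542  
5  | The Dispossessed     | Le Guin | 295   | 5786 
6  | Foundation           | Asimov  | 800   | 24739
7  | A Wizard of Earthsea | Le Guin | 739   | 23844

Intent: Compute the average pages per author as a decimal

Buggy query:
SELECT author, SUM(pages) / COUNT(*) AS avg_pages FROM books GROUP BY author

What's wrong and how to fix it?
Bug: Both operands are integers, so '/' performs integer division and truncates

Fix: Multiply by 1.0 (or CAST to REAL) to force floating-point division

Corrected query:
SELECT author, SUM(pages) * 1.0 / COUNT(*) AS avg_pages FROM books GROUP BY author

Result:
author  | avg_pages
--------+----------
Asimov  | 718      
Austen  | 629      
Le Guin | 477.75   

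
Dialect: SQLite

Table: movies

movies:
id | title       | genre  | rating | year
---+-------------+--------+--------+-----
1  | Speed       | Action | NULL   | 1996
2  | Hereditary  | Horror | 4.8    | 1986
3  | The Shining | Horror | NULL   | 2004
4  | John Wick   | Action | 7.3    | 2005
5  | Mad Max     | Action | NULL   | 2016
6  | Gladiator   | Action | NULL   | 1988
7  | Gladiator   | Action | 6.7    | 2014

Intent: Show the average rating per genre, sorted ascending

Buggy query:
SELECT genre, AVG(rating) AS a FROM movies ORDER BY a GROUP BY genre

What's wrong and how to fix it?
Bug: ORDER BY appears before GROUP BY; SQL clause order requires GROUP BY first

Fix: Reorder: SELECT … FROM … GROUP BY … ORDER BY …

Corrected query:
SELECT genre, AVG(rating) AS a FROM movies GROUP BY genre ORDER BY a

Result:
genre  | a  
-------+----
Horror | 4.8
Action | 7  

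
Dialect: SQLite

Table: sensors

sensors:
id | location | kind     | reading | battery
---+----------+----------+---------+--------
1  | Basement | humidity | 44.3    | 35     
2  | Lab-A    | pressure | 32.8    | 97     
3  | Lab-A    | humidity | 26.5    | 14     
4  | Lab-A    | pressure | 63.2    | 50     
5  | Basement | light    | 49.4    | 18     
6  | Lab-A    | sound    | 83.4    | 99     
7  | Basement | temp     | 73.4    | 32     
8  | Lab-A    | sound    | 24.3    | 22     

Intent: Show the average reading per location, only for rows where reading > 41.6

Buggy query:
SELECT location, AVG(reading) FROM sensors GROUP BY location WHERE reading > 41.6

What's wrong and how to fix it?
Bug: WHERE cannot follow GROUP BY

Fix: Place WHERE between FROM and GROUP BY

Corrected query:
SELECT location, AVG(reading) FROM sensors WHERE reading > 41.6 GROUP BY location

Result:
location | AVG(reading)
---------+-------------
Basement | 55.7        
Lab-A    | 73.3        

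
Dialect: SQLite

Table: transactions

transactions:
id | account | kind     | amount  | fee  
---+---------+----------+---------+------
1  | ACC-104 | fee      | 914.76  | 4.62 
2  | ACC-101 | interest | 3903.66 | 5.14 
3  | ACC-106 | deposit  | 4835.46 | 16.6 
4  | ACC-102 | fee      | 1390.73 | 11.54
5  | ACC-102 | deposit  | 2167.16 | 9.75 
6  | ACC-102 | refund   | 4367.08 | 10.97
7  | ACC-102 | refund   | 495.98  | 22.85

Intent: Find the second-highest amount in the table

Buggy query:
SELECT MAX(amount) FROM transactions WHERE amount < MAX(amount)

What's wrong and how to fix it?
Bug: MAX(amount) on the right of the comparison is an aggregate-in-WHERE error

Fix: Compute the overall MAX in a subquery, then take MAX of rows below it

Corrected query:
SELECT MAX(amount) FROM transactions WHERE amount < (SELECT MAX(amount) FROM transactions)

Result:
MAX(amount)
-----------
4367.08    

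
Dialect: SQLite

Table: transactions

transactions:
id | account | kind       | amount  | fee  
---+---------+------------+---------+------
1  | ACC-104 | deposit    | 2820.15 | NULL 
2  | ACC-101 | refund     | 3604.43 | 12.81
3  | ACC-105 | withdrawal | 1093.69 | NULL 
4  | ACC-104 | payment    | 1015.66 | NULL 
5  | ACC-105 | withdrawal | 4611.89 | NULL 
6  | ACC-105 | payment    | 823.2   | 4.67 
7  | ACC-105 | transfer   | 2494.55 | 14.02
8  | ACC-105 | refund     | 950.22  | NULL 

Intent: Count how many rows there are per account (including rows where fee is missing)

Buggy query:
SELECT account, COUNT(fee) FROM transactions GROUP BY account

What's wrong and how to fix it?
Bug: COUNT(fee) skips NULLs, so groups with missing fee are undercounted

Fix: Replace COUNT(fee) with COUNT(*)

Corrected query:
SELECT account, COUNT(*) FROM transactions GROUP BY account

Result:
account | COUNT(*)
--------+---------
ACC-101 | 1       
ACC-104 | 2       
ACC-105 | 5       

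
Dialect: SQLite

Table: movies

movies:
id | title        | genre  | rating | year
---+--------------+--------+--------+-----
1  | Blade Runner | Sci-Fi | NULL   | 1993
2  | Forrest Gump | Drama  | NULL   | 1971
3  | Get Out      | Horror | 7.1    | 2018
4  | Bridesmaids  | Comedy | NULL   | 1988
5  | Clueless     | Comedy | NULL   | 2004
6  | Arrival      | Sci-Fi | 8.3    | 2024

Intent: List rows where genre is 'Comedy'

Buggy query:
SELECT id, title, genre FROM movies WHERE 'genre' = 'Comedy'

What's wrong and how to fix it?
Bug: Single quotes denote string literals in SQL; the column name is being compared as a constant string

Fix: Remove the quotes around the column name (or use double quotes for an identifier)

Corrected query:
SELECT id, title, genre FROM movies WHERE genre = 'Comedy'

Result:
id | title       | genre 
---+-------------+-------
4  | Bridesmaids | Comedy
5  | Clueless    | Comedy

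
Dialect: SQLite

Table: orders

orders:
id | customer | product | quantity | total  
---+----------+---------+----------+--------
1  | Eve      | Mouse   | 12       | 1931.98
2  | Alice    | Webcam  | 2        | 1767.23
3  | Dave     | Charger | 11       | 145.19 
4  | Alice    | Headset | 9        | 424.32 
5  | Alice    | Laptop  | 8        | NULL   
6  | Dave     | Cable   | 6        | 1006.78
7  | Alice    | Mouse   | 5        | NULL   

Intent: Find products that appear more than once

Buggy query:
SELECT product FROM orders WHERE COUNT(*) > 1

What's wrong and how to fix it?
Bug: COUNT(*) is an aggregate and cannot be used in WHERE

Fix: Group first, then use HAVING for the count condition

Corrected query:
SELECT product FROM orders GROUP BY product HAVING COUNT(*) > 1

Result:
product
-------
Mouse  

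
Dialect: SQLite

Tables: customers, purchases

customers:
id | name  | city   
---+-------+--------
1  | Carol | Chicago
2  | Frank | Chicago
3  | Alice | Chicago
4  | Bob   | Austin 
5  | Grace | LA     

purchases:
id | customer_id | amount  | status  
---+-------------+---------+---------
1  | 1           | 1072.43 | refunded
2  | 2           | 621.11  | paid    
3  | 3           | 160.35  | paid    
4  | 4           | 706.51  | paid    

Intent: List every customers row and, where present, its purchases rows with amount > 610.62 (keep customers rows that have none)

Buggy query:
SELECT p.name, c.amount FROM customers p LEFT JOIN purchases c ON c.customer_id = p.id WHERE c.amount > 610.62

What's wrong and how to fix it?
Bug: A WHERE condition on the right-hand table after LEFT JOIN drops unmatched parents

Fix: Move the right-table condition into the ON clause so unmatched parents are kept

Corrected query:
SELECT p.name, c.amount FROM customers p LEFT JOIN purchases c ON c.customer_id = p.id AND c.amount > 610.62

Result:
name  | amount 
------+--------
Carol | 1072.43
Frank | 621.11 
Alice | NULL   
Bob   | 706.51 
Grace | NULL   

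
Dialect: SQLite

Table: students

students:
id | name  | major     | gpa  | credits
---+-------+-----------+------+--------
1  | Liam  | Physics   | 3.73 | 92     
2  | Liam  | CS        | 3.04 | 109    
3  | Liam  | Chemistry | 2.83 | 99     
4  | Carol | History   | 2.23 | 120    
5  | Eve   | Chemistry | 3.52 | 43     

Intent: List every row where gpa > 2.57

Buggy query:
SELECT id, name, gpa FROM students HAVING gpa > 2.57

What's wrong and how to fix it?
Bug: This is a non-aggregate query (no GROUP BY, no aggregates), so in SQLite the HAVING clause is invalid here; a row-level condition belongs in WHERE

Fix: Replace HAVING with WHERE since the condition applies to individual rows

Corrected query:
SELECT id, name, gpa FROM students WHERE gpa > 2.57

Result:
id | name | gpa 
---+------+-----
1  | Liam | 3.73
2  | Liam | 3.04
3  | Liam | 2.83
5  | Eve  | 3.52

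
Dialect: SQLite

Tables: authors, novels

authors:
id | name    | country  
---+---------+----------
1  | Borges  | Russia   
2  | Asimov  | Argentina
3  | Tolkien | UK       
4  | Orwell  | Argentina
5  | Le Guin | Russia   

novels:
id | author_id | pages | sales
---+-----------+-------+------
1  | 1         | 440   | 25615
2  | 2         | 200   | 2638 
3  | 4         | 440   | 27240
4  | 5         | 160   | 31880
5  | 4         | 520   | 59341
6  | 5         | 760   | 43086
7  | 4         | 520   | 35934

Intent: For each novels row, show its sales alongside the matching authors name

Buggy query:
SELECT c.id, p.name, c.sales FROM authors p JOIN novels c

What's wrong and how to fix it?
Bug: Missing join condition: each novels row is matched to all authors rows instead of just its own

Fix: Add ON c.author_id = p.id to the JOIN

Corrected query:
SELECT c.id, p.name, c.sales FROM authors p JOIN novels c ON c.author_id = p.id

Result:
id | name    | sales
---+---------+------
1  | Borges  | 25615
2  | Asimov  | 2638 
3  | Orwell  | 27240
4  | Le Guin | 31880
5  | Orwell  | 59341
6  | Le Guin | 43086
7  | Orwell  | 35934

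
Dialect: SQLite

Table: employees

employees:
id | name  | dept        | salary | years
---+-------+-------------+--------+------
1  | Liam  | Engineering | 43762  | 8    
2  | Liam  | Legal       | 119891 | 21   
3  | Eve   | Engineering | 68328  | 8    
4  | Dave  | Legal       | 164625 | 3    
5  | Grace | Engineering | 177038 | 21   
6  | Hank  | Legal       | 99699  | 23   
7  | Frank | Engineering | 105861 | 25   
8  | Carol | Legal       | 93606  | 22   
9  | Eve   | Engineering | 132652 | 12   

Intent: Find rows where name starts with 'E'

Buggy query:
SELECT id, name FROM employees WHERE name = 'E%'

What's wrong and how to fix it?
Bug: Wildcards only work with LIKE; '=' treats '%' as a literal character

Fix: Replace '=' with LIKE so 'E%' is treated as a pattern

Corrected query:
SELECT id, name FROM employees WHERE name LIKE 'E%'

Result:
id | name
---+-----
3  | Eve 
9  | Eve 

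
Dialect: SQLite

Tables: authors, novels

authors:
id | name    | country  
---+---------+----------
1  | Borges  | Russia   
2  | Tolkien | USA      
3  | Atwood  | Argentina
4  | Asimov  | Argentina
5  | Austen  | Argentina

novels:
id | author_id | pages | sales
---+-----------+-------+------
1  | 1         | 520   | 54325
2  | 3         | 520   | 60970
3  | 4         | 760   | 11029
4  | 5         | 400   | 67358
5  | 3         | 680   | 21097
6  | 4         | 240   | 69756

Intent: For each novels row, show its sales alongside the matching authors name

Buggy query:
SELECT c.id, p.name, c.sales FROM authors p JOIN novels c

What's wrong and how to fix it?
Bug: Missing join condition: each novels row is matched to all authors rows instead of just its own

Fix: Specify the join condition linking the foreign key to the parent id

Corrected query:
SELECT c.id, p.name, c.sales FROM authors p JOIN novels c ON c.author_id = p.id

Result:
id | name   | sales
---+--------+------
1  | Borges | 54325
2  | Atwood | 60970
3  | Asimov | 11029
4  | Austen | 67358
5  | Atwood | 21097
6  | Asimov | 69756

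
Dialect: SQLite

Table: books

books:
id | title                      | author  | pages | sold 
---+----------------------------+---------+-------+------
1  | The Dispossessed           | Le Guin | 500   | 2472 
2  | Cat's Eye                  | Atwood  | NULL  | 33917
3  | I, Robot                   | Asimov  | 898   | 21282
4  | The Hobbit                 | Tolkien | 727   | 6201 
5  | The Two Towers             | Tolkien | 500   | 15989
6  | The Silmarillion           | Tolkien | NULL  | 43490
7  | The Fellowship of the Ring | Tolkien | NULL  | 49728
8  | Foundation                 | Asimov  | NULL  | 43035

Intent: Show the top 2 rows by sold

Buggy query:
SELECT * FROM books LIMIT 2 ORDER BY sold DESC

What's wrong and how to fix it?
Bug: LIMIT must come after ORDER BY

Fix: Sort with ORDER BY, then apply LIMIT

Corrected query:
SELECT * FROM books ORDER BY sold DESC LIMIT 2

Result:
id | title                      | author  | pages | sold 
---+----------------------------+---------+-------+------
7  | The Fellowship of the Ring | Tolkien | NULL  | 49728
6  | The Silmarillion           | Tolkien | NULL  | 43490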